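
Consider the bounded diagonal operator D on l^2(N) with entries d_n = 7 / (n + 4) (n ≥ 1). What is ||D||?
||D|| = 7/5 (attained at n = 1)

For D diagonal, ||D|| = sup_n |d_n| = sup_n 7/(n + 4). This is positive and strictly decreasing in n, so the supremum is attained at n = 1: d_1 = 7/(1 + 4) = 7/5. Hence ||D|| = 7/5.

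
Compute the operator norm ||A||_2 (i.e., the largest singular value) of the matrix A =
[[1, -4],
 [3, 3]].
||A||_2 = sqrt((35 + sqrt(325))/2) ≈ 5.1492 (= sqrt(largest eigenvalue of A^T A))

||A||_2 = sigma_max(A) = sqrt(lambda_max(A^T A)). Form the symmetric matrix M = A^T A =
[[10, 5],
 [5, 25]].
Its characteristic polynomial (trace, determinant of M give the coefficients) is
  p(λ) = det(λ I - M) = λ^2 - 35λ + 225.
For λ^2 - 35λ + 225 the discriminant is 325. It is nonnegative but not a perfect square, so the roots are real and irrational: λ = (35 ± sqrt(325))/2 ≈ 26.5139, 8.4861.
So the eigenvalues of A^T A are ≈ 8.4861, 26.5139 (all ≥ 0, as they must be for A^T A). The largest is λ_max = (35 + sqrt(325))/2 ≈ 26.5139, hence ||A||_2 = sqrt(λ_max) = sqrt((35 + sqrt(325))/2) ≈ 5.1492.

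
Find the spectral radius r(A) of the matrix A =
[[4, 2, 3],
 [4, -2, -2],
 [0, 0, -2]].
r(A) = (2 + sqrt(68))/2 ≈ 5.1231

The eigenvalues of A are the roots of its characteristic polynomial. With M = A (coefficients from the trace, the sum of principal 2x2 minors, and det A):
  p(λ) = det(λ I - M) = λ^3 - 20λ - 32.
By the rational root theorem any rational root is an integer divisor of 32. Testing λ = -2: p(-2) = -8 + 0 + 40 - 32 = 0, so λ = -2 is a root. Dividing out (λ + 2) leaves p(λ) = (λ + 2)(λ^2 - 2λ - 16). For λ^2 - 2λ - 16 the discriminant is 68. It is nonnegative but not a perfect square, so the roots are real and irrational: λ = (2 ± sqrt(68))/2 ≈ 5.1231, -3.1231.
Thus the eigenvalues (to 4 decimals) are 5.1231 (modulus 5.1231); -3.1231 (modulus 3.1231); -2 (modulus 2). The spectral radius is the largest modulus: r(A) = (2 + sqrt(68))/2 ≈ 5.1231. (Cross-check: r(A) ≤ ||A||_2 ≈ 5.7703; equality holds whenever A is normal, though it can also hold for some non-normal A.)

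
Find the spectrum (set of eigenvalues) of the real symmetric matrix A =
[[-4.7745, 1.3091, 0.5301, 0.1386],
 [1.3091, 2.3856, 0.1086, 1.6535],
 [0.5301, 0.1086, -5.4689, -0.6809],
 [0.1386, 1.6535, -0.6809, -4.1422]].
sigma(A) ≈ {-6, -5, -4, 3}

A is real symmetric, so its spectrum consists of real eigenvalues. Expanding the characteristic polynomial of the displayed matrix gives
  det(λ I - A) = p(λ) = λ^4 + (12)λ^3 + (29)λ^2 + (-102.0032)λ + (-360.0096).
Solving p(λ) = 0 yields eigenvalues ≈ -6, -5, -4, 3. (A is shown rounded to 4 decimals, so these recover the underlying integer eigenvalues to within that precision.)
Verification: the trace of A = -12 equals the sum of eigenvalues -12, and det(A) ≈ -360.0096 matches the eigenvalue product -360.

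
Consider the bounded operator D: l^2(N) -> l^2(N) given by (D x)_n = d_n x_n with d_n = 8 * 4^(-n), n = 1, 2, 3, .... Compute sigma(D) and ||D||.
sigma(D) = {8 * 4^(-n) : n ≥ 1} ∪ {0}; ||D|| = 2

A bounded diagonal operator on l^2 with diagonal entries d_n has spectrum equal to the closure of {d_n : n ≥ 1}: every d_n is an eigenvalue (with eigenvector e_n), so {d_n} ⊂ sigma(D); the spectrum is closed, so its closure is too; and for lambda not in the closure, (D - lambda I) has bounded inverse (the diagonal entries 1/(d_n - lambda) are bounded). For our sequence d_n = 8 * 4^(-n), n = 1, 2, 3, ...:
  - {d_n} = {8 * 4^(-n) : n ≥ 1}; the only limit point is 0
  - closure = {8 * 4^(-n) : n ≥ 1} ∪ {0}
For the norm: a diagonal operator has ||D|| = sup_n |d_n|. Here d_n = 8 * 4^(-n) is positive and decreasing, so sup_n |d_n| = d_1 = 8/4 = 2. So ||D|| = 2.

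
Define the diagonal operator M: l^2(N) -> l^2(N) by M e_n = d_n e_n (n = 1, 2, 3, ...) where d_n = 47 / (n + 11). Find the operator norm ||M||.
||M|| = 47/12 (attained at n = 1)

For M diagonal, ||M|| = sup_n |d_n| = sup_n 47/(n + 11). This is positive and strictly decreasing in n, so the supremum is attained at n = 1: d_1 = 47/(1 + 11) = 47/12. Hence ||M|| = 47/12.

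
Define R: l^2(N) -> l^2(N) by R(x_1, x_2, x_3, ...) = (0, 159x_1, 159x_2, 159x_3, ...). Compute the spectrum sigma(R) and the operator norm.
sigma(R) = closed disk {z in C : |z| ≤ 159}; ||R|| = 159

Note R = 159·U where U is the unit right shift (U x)_k = x_{k-1} (with x_0 := 0); so ||R|| = 159||U|| and sigma(R) = 159·sigma(U). ||R x||^2 = sum_{k≥1} |159x_k|^2 = 25281||x||^2, so ||R|| = 159 and sigma(R) ⊂ {|z| ≤ 159}. For any |lambda| < 159, the equation (R - lambda I) x = 0 forces x_1 = 0, then 159x_k = lambda x_{k+1} ⇒ x = 0, so R has no eigenvalues. But (R - lambda I) is not surjective for |lambda| < 159: solving (R - lambda I) x = e_1 would require x_n proportional to (lambda/159)^(-n), which is not in l^2. So every |lambda| < 159 lies in the residual spectrum. The boundary |lambda| = 159 is in the approximate point spectrum (the spectrum is closed). Hence sigma(R) is the closed disk of radius 159.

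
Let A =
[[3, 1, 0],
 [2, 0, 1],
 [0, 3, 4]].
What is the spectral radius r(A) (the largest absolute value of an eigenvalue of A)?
r(A) ≈ 4.8098

The eigenvalues of A are the roots of its characteristic polynomial. With M = A (coefficients from the trace, the sum of principal 2x2 minors, and det A):
  p(λ) = det(λ I - M) = λ^3 - 7λ^2 + 7λ + 17.
No integer candidate from the rational root theorem (±divisors of 17) is a root, so the roots are irrational. The cubic discriminant is Δ = 1556 > 0, so there are three distinct real roots. p(-2) = -33 and p(-1) = 2 have opposite signs, so a root lies in (-2, -1); Newton's method refines it to λ ≈ -1.0806. p(3) = 2 and p(4) = -3 have opposite signs, so a root lies in (3, 4); Newton's method refines it to λ ≈ 3.2708. p(4) = -3 and p(5) = 2 have opposite signs, so a root lies in (4, 5); Newton's method refines it to λ ≈ 4.8098. Check (Vieta): the three roots sum to 7, matching tr M = 7.
Thus the eigenvalues (to 4 decimals) are -1.0806 (modulus 1.0806); 3.2708 (modulus 3.2708); 4.8098 (modulus 4.8098). The spectral radius is the largest modulus: r(A) ≈ 4.8098. (Cross-check: r(A) ≤ ||A||_2 ≈ 5.1806; equality holds whenever A is normal, though it can also hold for some non-normal A.)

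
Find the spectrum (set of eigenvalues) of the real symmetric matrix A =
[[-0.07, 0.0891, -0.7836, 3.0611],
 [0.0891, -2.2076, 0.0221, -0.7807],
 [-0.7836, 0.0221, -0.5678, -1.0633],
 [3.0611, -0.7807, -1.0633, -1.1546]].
sigma(A) ≈ {-4, -2, -1, 3}

A is real symmetric, so its spectrum consists of real eigenvalues. Expanding the characteristic polynomial of the displayed matrix gives
  det(λ I - A) = p(λ) = λ^4 + (4)λ^3 + (-7)λ^2 + (-33.9984)λ + (-23.9979).
Solving p(λ) = 0 yields eigenvalues ≈ -4, -2, -1, 3. (A is shown rounded to 4 decimals, so these recover the underlying integer eigenvalues to within that precision.)
Verification: the trace of A = -4 equals the sum of eigenvalues -4, and det(A) ≈ -23.9979 matches the eigenvalue product -24.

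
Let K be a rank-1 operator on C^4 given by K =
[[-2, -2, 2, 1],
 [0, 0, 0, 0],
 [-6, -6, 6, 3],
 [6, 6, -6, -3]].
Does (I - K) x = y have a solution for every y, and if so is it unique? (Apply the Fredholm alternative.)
(I - K) is singular (det(I - K) = 0, i.e. 1 ∈ sigma(K)). (I - K) x = y is solvable iff y ⊥ ker((I - K)^*) = span{(-2, -2, 2, 1)}, i.e. iff -2y_1 - 2y_2 + 2y_3 + y_4 = 0. When solvable, the solutions are x = y + c·(1, 0, 3, -3), c arbitrary (ker(I - K) = span{(1, 0, 3, -3)}, dimension 1).

K has rank 1, so it is an outer product K = u v^T: every row of K is a multiple of one row vector. Reading off the entries, u = (1, 0, 3, -3) and v = (-2, -2, 2, 1) (row i of K equals u_i·v^T). A rank-one matrix u v^T satisfies K u = u (v·u) and kills the (3)-dimensional subspace v^⊥, so its characteristic polynomial is lambda^3 (lambda - v·u) with v·u = tr K = 1. Hence the eigenvalues of I - K are 1 (multiplicity 3) and 1 - (1) = 0, so det(I - K) = 0. (Direct check: I - K =
[[3, 2, -2, -1],
 [0, 1, 0, 0],
 [6, 6, -5, -3],
 [-6, -6, 6, 4]]
has determinant 0.) So 1 is an eigenvalue of K and (I - K) is not invertible. The finite-dimensional Fredholm alternative says: either (I - K) is invertible, or ker(I - K) ≠ {0} and then range(I - K) = ker((I - K)^*)^⊥, with dim ker(I - K) = dim ker((I - K)^*). We are in the second case, so we need both kernels. Kernel of I - K: (I - K) u = u - u (v·u) = u - u = 0, so ker(I - K) = span{u} = span{(1, 0, 3, -3)} (it is exactly 1-dimensional because rank(I - K) = 3). Kernel of the adjoint: K is real, so (I - K)^* = I - K^T = I - v u^T, and (I - v u^T) v = v - v (u·v) = 0; hence ker((I - K)^*) = span{v} = span{(-2, -2, 2, 1)}. Therefore (I - K) x = y is solvable iff <y, v> = 0, i.e. iff -2y_1 - 2y_2 + 2y_3 + y_4 = 0. When this holds, K y = u (v·y) = 0, so (I - K) y = y and x = y is a particular solution; the full solution set is the line x = y + c·u = y + c·(1, 0, 3, -3), c ∈ C.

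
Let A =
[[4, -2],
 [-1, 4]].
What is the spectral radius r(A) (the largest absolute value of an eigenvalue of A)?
r(A) = (8 + sqrt(8))/2 ≈ 5.4142

The eigenvalues of A are the roots of its characteristic polynomial. With M = A (coefficients from the trace and determinant):
  p(λ) = det(λ I - M) = λ^2 - 8λ + 14.
For λ^2 - 8λ + 14 the discriminant is 8. It is nonnegative but not a perfect square, so the roots are real and irrational: λ = (8 ± sqrt(8))/2 ≈ 5.4142, 2.5858.
Thus the eigenvalues (to 4 decimals) are 5.4142 (modulus 5.4142); 2.5858 (modulus 2.5858). The spectral radius is the largest modulus: r(A) = (8 + sqrt(8))/2 ≈ 5.4142. (Cross-check: r(A) ≤ ||A||_2 ≈ 5.5311; equality holds whenever A is normal, though it can also hold for some non-normal A.)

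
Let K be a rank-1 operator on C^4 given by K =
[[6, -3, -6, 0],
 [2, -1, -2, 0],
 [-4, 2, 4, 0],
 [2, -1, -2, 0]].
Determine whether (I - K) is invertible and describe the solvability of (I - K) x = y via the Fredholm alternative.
(I - K) is invertible (det(I - K) = -8 ≠ 0), so for every y in C^4 the equation (I - K) x = y has a unique solution.

K has rank 1, so it is an outer product K = u v^T: every row of K is a multiple of one row vector. Reading off the entries, u = (3, 1, -2, 1) and v = (2, -1, -2, 0) (row i of K equals u_i·v^T). A rank-one matrix u v^T satisfies K u = u (v·u) and kills the (3)-dimensional subspace v^⊥, so its characteristic polynomial is lambda^3 (lambda - v·u) with v·u = tr K = 9. Hence the eigenvalues of I - K are 1 (multiplicity 3) and 1 - (9) = -8, so det(I - K) = -8. (Direct check: I - K =
[[-5, 3, 6, 0],
 [-2, 2, 2, 0],
 [4, -2, -3, 0],
 [-2, 1, 2, 1]]
has determinant -8.) The finite-dimensional Fredholm alternative says: either (I - K) is invertible, or ker(I - K) ≠ {0} and then range(I - K) = ker((I - K)^*)^⊥, with dim ker(I - K) = dim ker((I - K)^*). Since det(I - K) ≠ 0, 1 is not an eigenvalue of K and ker(I - K) = {0}, so we are in the first case: for every y there is a unique x = (I - K)^(-1) y. Explicitly, by the Sherman–Morrison formula, (I - u v^T)^(-1) = I + u v^T/(1 - v·u), i.e. (I - K)^(-1) = I + K/(-8).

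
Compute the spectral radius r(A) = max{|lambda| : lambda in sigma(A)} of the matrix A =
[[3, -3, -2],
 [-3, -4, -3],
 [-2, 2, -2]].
r(A) ≈ 4.4226

The eigenvalues of A are the roots of its characteristic polynomial. With M = A (coefficients from the trace, the sum of principal 2x2 minors, and det A):
  p(λ) = det(λ I - M) = λ^3 + 3λ^2 - 17λ - 70.
No integer candidate from the rational root theorem (±divisors of 70) is a root, so the roots are irrational. The cubic discriminant is Δ = -38227 < 0, so there is one real root and a complex-conjugate pair. p(4) = -26 and p(5) = 45 have opposite signs, so a root lies in (4, 5); Newton's method refines it to λ ≈ 4.4226. Dividing out (λ - (4.4226)) leaves approximately λ^2 + 7.4226λ + 15.8277. For λ^2 + 7.4226λ + 15.8277 the discriminant is -8.215. It is negative, so the remaining roots are the complex-conjugate pair λ ≈ -3.7113 ± 1.4331i. Their product equals the constant term, so |λ|^2 ≈ 15.8277 and |λ| ≈ 3.9784.
Thus the eigenvalues (to 4 decimals) are 4.4226 (modulus 4.4226); -3.7113 ± 1.4331i (modulus 3.9784). The spectral radius is the largest modulus: r(A) ≈ 4.4226. (Cross-check: r(A) ≤ ||A||_2 ≈ 6.2305; equality holds whenever A is normal, though it can also hold for some non-normal A.)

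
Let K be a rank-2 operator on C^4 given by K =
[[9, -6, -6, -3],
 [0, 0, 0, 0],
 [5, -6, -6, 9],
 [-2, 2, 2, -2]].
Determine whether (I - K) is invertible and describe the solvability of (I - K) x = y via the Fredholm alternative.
(I - K) is invertible (det(I - K) = -54 ≠ 0), so for every y in C^4 the equation (I - K) x = y has a unique solution.

K has rank 2 and factors as K = U V^T = u1 v1^T + u2 v2^T with u1 = (-3, 0, 1, 0), v1 = (-1, 0, 0, 3), u2 = (3, 0, 3, -1), v2 = (2, -2, -2, 2) (multiplying out reproduces the displayed K). The nonzero eigenvalues of U V^T coincide with those of the 2 x 2 matrix G = V^T U = [[v1·u1, v1·u2], [v2·u1, v2·u2]] = [[3, -6], [-8, -2]], and by the Sylvester determinant identity det(I_4 - U V^T) = det(I_2 - V^T U) = det([[-2, 6], [8, 3]]) = (-2)(3) - (6)(8) = -54. (Direct check: I - K =
[[-8, 6, 6, 3],
 [0, 1, 0, 0],
 [-5, 6, 7, -9],
 [2, -2, -2, 3]]
has determinant -54.) The finite-dimensional Fredholm alternative says: either (I - K) is invertible, or ker(I - K) ≠ {0} and then range(I - K) = ker((I - K)^*)^⊥, with dim ker(I - K) = dim ker((I - K)^*). Since det(I - K) ≠ 0, 1 is not an eigenvalue of K and ker(I - K) = {0}, so we are in the first case: for every y there is a unique x = (I - K)^(-1) y. (Explicitly, by the Woodbury identity, (I - U V^T)^(-1) = I + U (I_2 - G)^(-1) V^T.)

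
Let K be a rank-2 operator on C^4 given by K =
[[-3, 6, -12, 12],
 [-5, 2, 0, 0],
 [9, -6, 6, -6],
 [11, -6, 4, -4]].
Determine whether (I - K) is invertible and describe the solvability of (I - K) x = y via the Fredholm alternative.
(I - K) is invertible (det(I - K) = -2 ≠ 0), so for every y in C^4 the equation (I - K) x = y has a unique solution.

K has rank 2 and factors as K = U V^T = u1 v1^T + u2 v2^T with u1 = (3, 1, -3, -3), v1 = (-3, 2, -2, 2), u2 = (-3, 1, 0, -1), v2 = (-2, 0, 2, -2) (multiplying out reproduces the displayed K). The nonzero eigenvalues of U V^T coincide with those of the 2 x 2 matrix G = V^T U = [[v1·u1, v1·u2], [v2·u1, v2·u2]] = [[-7, 9], [-6, 8]], and by the Sylvester determinant identity det(I_4 - U V^T) = det(I_2 - V^T U) = det([[8, -9], [6, -7]]) = (8)(-7) - (-9)(6) = -2. (Direct check: I - K =
[[4, -6, 12, -12],
 [5, -1, 0, 0],
 [-9, 6, -5, 6],
 [-11, 6, -4, 5]]
has determinant -2.) The finite-dimensional Fredholm alternative says: either (I - K) is invertible, or ker(I - K) ≠ {0} and then range(I - K) = ker((I - K)^*)^⊥, with dim ker(I - K) = dim ker((I - K)^*). Since det(I - K) ≠ 0, 1 is not an eigenvalue of K and ker(I - K) = {0}, so we are in the first case: for every y there is a unique x = (I - K)^(-1) y. (Explicitly, by the Woodbury identity, (I - U V^T)^(-1) = I + U (I_2 - G)^(-1) V^T.)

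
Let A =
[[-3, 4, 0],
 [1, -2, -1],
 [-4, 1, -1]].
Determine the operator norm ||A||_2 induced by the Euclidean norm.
||A||_2 ≈ 6.4605 (= sqrt(largest eigenvalue of A^T A))

||A||_2 = sigma_max(A) = sqrt(lambda_max(A^T A)). Form the symmetric matrix M = A^T A =
[[26, -18, 3],
 [-18, 21, 1],
 [3, 1, 2]].
Its characteristic polynomial (trace, sum of principal 2x2 minors, determinant of M give the coefficients) is
  p(λ) = det(λ I - M) = λ^3 - 49λ^2 + 306λ - 121.
No integer candidate from the rational root theorem (±divisors of 121) is a root, so the roots are irrational. The cubic discriminant is Δ = 85529081 > 0, so there are three distinct real roots. p(0) = -121 and p(1) = 137 have opposite signs, so a root lies in (0, 1); Newton's method refines it to λ ≈ 0.424. p(6) = 167 and p(7) = -37 have opposite signs, so a root lies in (6, 7); Newton's method refines it to λ ≈ 6.838. p(41) = -1023 and p(42) = 383 have opposite signs, so a root lies in (41, 42); Newton's method refines it to λ ≈ 41.738. Check (Vieta): the three roots sum to 49, matching tr M = 49.
So the eigenvalues of A^T A are ≈ 0.424, 6.838, 41.738 (all ≥ 0, as they must be for A^T A). The largest is λ_max ≈ 41.738, hence ||A||_2 = sqrt(λ_max) ≈ 6.4605.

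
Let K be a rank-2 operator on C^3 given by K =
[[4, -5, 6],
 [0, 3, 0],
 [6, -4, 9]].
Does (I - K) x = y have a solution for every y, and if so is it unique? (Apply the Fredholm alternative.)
(I - K) is invertible (det(I - K) = 24 ≠ 0), so for every y in C^3 the equation (I - K) x = y has a unique solution.

K has rank 2 and factors as K = U V^T = u1 v1^T + u2 v2^T with u1 = (-2, 0, -3), v1 = (-2, 2, -3), u2 = (-1, 3, 2), v2 = (0, 1, 0) (multiplying out reproduces the displayed K). The nonzero eigenvalues of U V^T coincide with those of the 2 x 2 matrix G = V^T U = [[v1·u1, v1·u2], [v2·u1, v2·u2]] = [[13, 2], [0, 3]], and by the Sylvester determinant identity det(I_3 - U V^T) = det(I_2 - V^T U) = det([[-12, -2], [0, -2]]) = (-12)(-2) - (-2)(0) = 24. (Direct check: I - K =
[[-3, 5, -6],
 [0, -2, 0],
 [-6, 4, -8]]
has determinant 24.) The finite-dimensional Fredholm alternative says: either (I - K) is invertible, or ker(I - K) ≠ {0} and then range(I - K) = ker((I - K)^*)^⊥, with dim ker(I - K) = dim ker((I - K)^*). Since det(I - K) ≠ 0, 1 is not an eigenvalue of K and ker(I - K) = {0}, so we are in the first case: for every y there is a unique x = (I - K)^(-1) y. (Explicitly, by the Woodbury identity, (I - U V^T)^(-1) = I + U (I_2 - G)^(-1) V^T.)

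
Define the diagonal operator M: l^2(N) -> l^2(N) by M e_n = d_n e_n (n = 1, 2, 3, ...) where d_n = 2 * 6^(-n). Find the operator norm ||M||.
||M|| = 1/3 (attained at n = 1)

For M diagonal, ||M|| = sup_n |d_n|. The sequence d_n = 2 * 6^(-n) is positive and strictly decreasing (ratio 6^(-1) < 1), so the supremum is d_1 = 2/6 = 1/3. Hence ||M|| = 1/3.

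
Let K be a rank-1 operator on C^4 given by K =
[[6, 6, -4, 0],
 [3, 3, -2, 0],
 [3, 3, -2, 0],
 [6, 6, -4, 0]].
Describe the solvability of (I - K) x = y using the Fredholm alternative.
(I - K) is invertible (det(I - K) = -6 ≠ 0), so for every y in C^4 the equation (I - K) x = y has a unique solution.

K has rank 1, so it is an outer product K = u v^T: every row of K is a multiple of one row vector. Reading off the entries, u = (2, 1, 1, 2) and v = (3, 3, -2, 0) (row i of K equals u_i·v^T). A rank-one matrix u v^T satisfies K u = u (v·u) and kills the (3)-dimensional subspace v^⊥, so its characteristic polynomial is lambda^3 (lambda - v·u) with v·u = tr K = 7. Hence the eigenvalues of I - K are 1 (multiplicity 3) and 1 - (7) = -6, so det(I - K) = -6. (Direct check: I - K =
[[-5, -6, 4, 0],
 [-3, -2, 2, 0],
 [-3, -3, 3, 0],
 [-6, -6, 4, 1]]
has determinant -6.) The finite-dimensional Fredholm alternative says: either (I - K) is invertible, or ker(I - K) ≠ {0} and then range(I - K) = ker((I - K)^*)^⊥, with dim ker(I - K) = dim ker((I - K)^*). Since det(I - K) ≠ 0, 1 is not an eigenvalue of K and ker(I - K) = {0}, so we are in the first case: for every y there is a unique x = (I - K)^(-1) y. Explicitly, by the Sherman–Morrison formula, (I - u v^T)^(-1) = I + u v^T/(1 - v·u), i.e. (I - K)^(-1) = I + K/(-6).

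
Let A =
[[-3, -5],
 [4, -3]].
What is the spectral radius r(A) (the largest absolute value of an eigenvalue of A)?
r(A) = sqrt(29) ≈ 5.3852

The eigenvalues of A are the roots of its characteristic polynomial. With M = A (coefficients from the trace and determinant):
  p(λ) = det(λ I - M) = λ^2 + 6λ + 29.
For λ^2 + 6λ + 29 the discriminant is -80. It is negative, so the roots are the complex-conjugate pair λ = -3 ± (sqrt(80)/2) i ≈ -3 ± 4.4721i. For a conjugate pair the product of the roots equals the constant term, so |λ|^2 = 29 and |λ| = sqrt(29) ≈ 5.3852.
Thus the eigenvalues (to 4 decimals) are -3 ± 4.4721i (modulus 5.3852). The spectral radius is the largest modulus: r(A) = sqrt(29) ≈ 5.3852. (Cross-check: r(A) ≤ ||A||_2 ≈ 5.9083; equality holds whenever A is normal, though it can also hold for some non-normal A.)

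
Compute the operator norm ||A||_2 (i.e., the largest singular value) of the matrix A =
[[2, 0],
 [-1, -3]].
||A||_2 = sqrt((14 + sqrt(52))/2) ≈ 3.2566 (= sqrt(largest eigenvalue of A^T A))

||A||_2 = sigma_max(A) = sqrt(lambda_max(A^T A)). Form the symmetric matrix M = A^T A =
[[5, 3],
 [3, 9]].
Its characteristic polynomial (trace, determinant of M give the coefficients) is
  p(λ) = det(λ I - M) = λ^2 - 14λ + 36.
For λ^2 - 14λ + 36 the discriminant is 52. It is nonnegative but not a perfect square, so the roots are real and irrational: λ = (14 ± sqrt(52))/2 ≈ 10.6056, 3.3944.
So the eigenvalues of A^T A are ≈ 3.3944, 10.6056 (all ≥ 0, as they must be for A^T A). The largest is λ_max = (14 + sqrt(52))/2 ≈ 10.6056, hence ||A||_2 = sqrt(λ_max) = sqrt((14 + sqrt(52))/2) ≈ 3.2566.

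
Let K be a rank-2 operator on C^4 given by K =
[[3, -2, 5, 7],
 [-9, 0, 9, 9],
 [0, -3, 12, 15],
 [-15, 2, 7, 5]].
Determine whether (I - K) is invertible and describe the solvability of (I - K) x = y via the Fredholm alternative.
(I - K) is invertible (det(I - K) = 83 ≠ 0), so for every y in C^4 the equation (I - K) x = y has a unique solution.

K has rank 2 and factors as K = U V^T = u1 v1^T + u2 v2^T with u1 = (-2, 0, -3, 2), v1 = (-3, 1, -1, -2), u2 = (-1, -3, -3, -3), v2 = (3, 0, -3, -3) (multiplying out reproduces the displayed K). The nonzero eigenvalues of U V^T coincide with those of the 2 x 2 matrix G = V^T U = [[v1·u1, v1·u2], [v2·u1, v2·u2]] = [[5, 9], [-3, 15]], and by the Sylvester determinant identity det(I_4 - U V^T) = det(I_2 - V^T U) = det([[-4, -9], [3, -14]]) = (-4)(-14) - (-9)(3) = 83. (Direct check: I - K =
[[-2, 2, -5, -7],
 [9, 1, -9, -9],
 [0, 3, -11, -15],
 [15, -2, -7, -4]]
has determinant 83.) The finite-dimensional Fredholm alternative says: either (I - K) is invertible, or ker(I - K) ≠ {0} and then range(I - K) = ker((I - K)^*)^⊥, with dim ker(I - K) = dim ker((I - K)^*). Since det(I - K) ≠ 0, 1 is not an eigenvalue of K and ker(I - K) = {0}, so we are in the first case: for every y there is a unique x = (I - K)^(-1) y. (Explicitly, by the Woodbury identity, (I - U V^T)^(-1) = I + U (I_2 - G)^(-1) V^T.)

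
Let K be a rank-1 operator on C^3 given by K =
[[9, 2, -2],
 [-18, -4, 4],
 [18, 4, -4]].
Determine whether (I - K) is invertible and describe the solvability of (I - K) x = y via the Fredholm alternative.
(I - K) is singular (det(I - K) = 0, i.e. 1 ∈ sigma(K)). (I - K) x = y is solvable iff y ⊥ ker((I - K)^*) = span{(9, 2, -2)}, i.e. iff 9y_1 + 2y_2 - 2y_3 = 0. When solvable, the solutions are x = y + c·(1, -2, 2), c arbitrary (ker(I - K) = span{(1, -2, 2)}, dimension 1).

K has rank 1, so it is an outer product K = u v^T: every row of K is a multiple of one row vector. Reading off the entries, u = (1, -2, 2) and v = (9, 2, -2) (row i of K equals u_i·v^T). A rank-one matrix u v^T satisfies K u = u (v·u) and kills the (2)-dimensional subspace v^⊥, so its characteristic polynomial is lambda^2 (lambda - v·u) with v·u = tr K = 1. Hence the eigenvalues of I - K are 1 (multiplicity 2) and 1 - (1) = 0, so det(I - K) = 0. (Direct check: I - K =
[[-8, -2, 2],
 [18, 5, -4],
 [-18, -4, 5]]
has determinant 0.) So 1 is an eigenvalue of K and (I - K) is not invertible. The finite-dimensional Fredholm alternative says: either (I - K) is invertible, or ker(I - K) ≠ {0} and then range(I - K) = ker((I - K)^*)^⊥, with dim ker(I - K) = dim ker((I - K)^*). We are in the second case, so we need both kernels. Kernel of I - K: (I - K) u = u - u (v·u) = u - u = 0, so ker(I - K) = span{u} = span{(1, -2, 2)} (it is exactly 1-dimensional because rank(I - K) = 2). Kernel of the adjoint: K is real, so (I - K)^* = I - K^T = I - v u^T, and (I - v u^T) v = v - v (u·v) = 0; hence ker((I - K)^*) = span{v} = span{(9, 2, -2)}. Therefore (I - K) x = y is solvable iff <y, v> = 0, i.e. iff 9y_1 + 2y_2 - 2y_3 = 0. When this holds, K y = u (v·y) = 0, so (I - K) y = y and x = y is a particular solution; the full solution set is the line x = y + c·u = y + c·(1, -2, 2), c ∈ C.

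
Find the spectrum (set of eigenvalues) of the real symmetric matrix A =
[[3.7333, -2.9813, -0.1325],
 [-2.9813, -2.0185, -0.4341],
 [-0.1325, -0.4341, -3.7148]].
sigma(A) ≈ {-4, -3, 5}

A is real symmetric, so its spectrum consists of real eigenvalues. Expanding the characteristic polynomial of the displayed matrix gives
  det(λ I - A) = p(λ) = λ^3 + (2)λ^2 + (-23)λ + (-60).
Solving p(λ) = 0 yields eigenvalues ≈ -4, -3, 5. (A is shown rounded to 4 decimals, so these recover the underlying integer eigenvalues to within that precision.)
Verification: the trace of A = -2 equals the sum of eigenvalues -2, and det(A) ≈ 60.0002 matches the eigenvalue product 60.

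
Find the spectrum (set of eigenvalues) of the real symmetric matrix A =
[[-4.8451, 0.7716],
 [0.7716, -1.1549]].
sigma(A) ≈ {-5, -1}

A is real symmetric, so its spectrum consists of real eigenvalues. Expanding the characteristic polynomial of the displayed matrix gives
  det(λ I - A) = p(λ) = λ^2 + (6)λ + (5).
Solving p(λ) = 0 yields eigenvalues ≈ -5, -1. (A is shown rounded to 4 decimals, so these recover the underlying integer eigenvalues to within that precision.)
Verification: the trace of A = -6 equals the sum of eigenvalues -6, and det(A) ≈ 5.0002 matches the eigenvalue product 5.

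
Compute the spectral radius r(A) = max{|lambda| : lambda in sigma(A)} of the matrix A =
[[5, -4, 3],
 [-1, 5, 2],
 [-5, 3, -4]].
r(A) ≈ 7.2301

The eigenvalues of A are the roots of its characteristic polynomial. With M = A (coefficients from the trace, the sum of principal 2x2 minors, and det A):
  p(λ) = det(λ I - M) = λ^3 - 6λ^2 - 10λ + 8.
No integer candidate from the rational root theorem (±divisors of 8) is a root, so the roots are irrational. The cubic discriminant is Δ = 21424 > 0, so there are three distinct real roots. p(-2) = -4 and p(-1) = 11 have opposite signs, so a root lies in (-2, -1); Newton's method refines it to λ ≈ -1.8335. p(0) = 8 and p(1) = -7 have opposite signs, so a root lies in (0, 1); Newton's method refines it to λ ≈ 0.6035. p(7) = -13 and p(8) = 56 have opposite signs, so a root lies in (7, 8); Newton's method refines it to λ ≈ 7.2301. Check (Vieta): the three roots sum to 6, matching tr M = 6.
Thus the eigenvalues (to 4 decimals) are -1.8335 (modulus 1.8335); 0.6035 (modulus 0.6035); 7.2301 (modulus 7.2301). The spectral radius is the largest modulus: r(A) ≈ 7.2301. (Cross-check: r(A) ≤ ||A||_2 ≈ 10.2661; equality holds whenever A is normal, though it can also hold for some non-normal A.)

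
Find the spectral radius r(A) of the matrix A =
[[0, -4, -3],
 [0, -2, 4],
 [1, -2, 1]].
r(A) = sqrt(11) ≈ 3.3166

The eigenvalues of A are the roots of its characteristic polynomial. With M = A (coefficients from the trace, the sum of principal 2x2 minors, and det A):
  p(λ) = det(λ I - M) = λ^3 + λ^2 + 9λ + 22.
By the rational root theorem any rational root is an integer divisor of 22. Testing λ = -2: p(-2) = -8 + 4 - 18 + 22 = 0, so λ = -2 is a root. Dividing out (λ + 2) leaves p(λ) = (λ + 2)(λ^2 - λ + 11). For λ^2 - λ + 11 the discriminant is -43. It is negative, so the roots are the complex-conjugate pair λ = 1/2 ± (sqrt(43)/2) i ≈ 0.5 ± 3.2787i. For a conjugate pair the product of the roots equals the constant term, so |λ|^2 = 11 and |λ| = sqrt(11) ≈ 3.3166.
Thus the eigenvalues (to 4 decimals) are 0.5 ± 3.2787i (modulus 3.3166); -2 (modulus 2). The spectral radius is the largest modulus: r(A) = sqrt(11) ≈ 3.3166. (Cross-check: r(A) ≤ ||A||_2 ≈ 5.219; equality holds whenever A is normal, though it can also hold for some non-normal A.)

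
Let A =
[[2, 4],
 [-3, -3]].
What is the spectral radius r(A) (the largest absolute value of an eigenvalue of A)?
r(A) = sqrt(6) ≈ 2.4495

The eigenvalues of A are the roots of its characteristic polynomial. With M = A (coefficients from the trace and determinant):
  p(λ) = det(λ I - M) = λ^2 + λ + 6.
For λ^2 + λ + 6 the discriminant is -23. It is negative, so the roots are the complex-conjugate pair λ = -1/2 ± (sqrt(23)/2) i ≈ -0.5 ± 2.3979i. For a conjugate pair the product of the roots equals the constant term, so |λ|^2 = 6 and |λ| = sqrt(6) ≈ 2.4495.
Thus the eigenvalues (to 4 decimals) are -0.5 ± 2.3979i (modulus 2.4495). The spectral radius is the largest modulus: r(A) = sqrt(6) ≈ 2.4495. (Cross-check: r(A) ≤ ||A||_2 ≈ 6.085; equality holds whenever A is normal, though it can also hold for some non-normal A.)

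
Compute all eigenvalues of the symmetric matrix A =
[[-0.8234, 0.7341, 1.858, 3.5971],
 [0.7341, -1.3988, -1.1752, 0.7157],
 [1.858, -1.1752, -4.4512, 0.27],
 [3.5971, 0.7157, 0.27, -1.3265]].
sigma(A) ≈ {-6, -4, -1, 3}

A is real symmetric, so its spectrum consists of real eigenvalues. Expanding the characteristic polynomial of the displayed matrix gives
  det(λ I - A) = p(λ) = λ^4 + (8)λ^3 + (1)λ^2 + (-78.0019)λ + (-71.9974).
Solving p(λ) = 0 yields eigenvalues ≈ -6, -4, -1, 3. (A is shown rounded to 4 decimals, so these recover the underlying integer eigenvalues to within that precision.)
Verification: the trace of A = -8 equals the sum of eigenvalues -8, and det(A) ≈ -71.9974 matches the eigenvalue product -72.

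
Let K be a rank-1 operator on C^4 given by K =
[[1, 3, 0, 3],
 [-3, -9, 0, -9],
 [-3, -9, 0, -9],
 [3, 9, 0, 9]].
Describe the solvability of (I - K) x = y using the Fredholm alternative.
(I - K) is singular (det(I - K) = 0, i.e. 1 ∈ sigma(K)). (I - K) x = y is solvable iff y ⊥ ker((I - K)^*) = span{(1, 3, 0, 3)}, i.e. iff y_1 + 3y_2 + 3y_4 = 0. When solvable, the solutions are x = y + c·(1, -3, -3, 3), c arbitrary (ker(I - K) = span{(1, -3, -3, 3)}, dimension 1).

K has rank 1, so it is an outer product K = u v^T: every row of K is a multiple of one row vector. Reading off the entries, u = (1, -3, -3, 3) and v = (1, 3, 0, 3) (row i of K equals u_i·v^T). A rank-one matrix u v^T satisfies K u = u (v·u) and kills the (3)-dimensional subspace v^⊥, so its characteristic polynomial is lambda^3 (lambda - v·u) with v·u = tr K = 1. Hence the eigenvalues of I - K are 1 (multiplicity 3) and 1 - (1) = 0, so det(I - K) = 0. (Direct check: I - K =
[[0, -3, 0, -3],
 [3, 10, 0, 9],
 [3, 9, 1, 9],
 [-3, -9, 0, -8]]
has determinant 0.) So 1 is an eigenvalue of K and (I - K) is not invertible. The finite-dimensional Fredholm alternative says: either (I - K) is invertible, or ker(I - K) ≠ {0} and then range(I - K) = ker((I - K)^*)^⊥, with dim ker(I - K) = dim ker((I - K)^*). We are in the second case, so we need both kernels. Kernel of I - K: (I - K) u = u - u (v·u) = u - u = 0, so ker(I - K) = span{u} = span{(1, -3, -3, 3)} (it is exactly 1-dimensional because rank(I - K) = 3). Kernel of the adjoint: K is real, so (I - K)^* = I - K^T = I - v u^T, and (I - v u^T) v = v - v (u·v) = 0; hence ker((I - K)^*) = span{v} = span{(1, 3, 0, 3)}. Therefore (I - K) x = y is solvable iff <y, v> = 0, i.e. iff y_1 + 3y_2 + 3y_4 = 0. When this holds, K y = u (v·y) = 0, so (I - K) y = y and x = y is a particular solution; the full solution set is the line x = y + c·u = y + c·(1, -3, -3, 3), c ∈ C.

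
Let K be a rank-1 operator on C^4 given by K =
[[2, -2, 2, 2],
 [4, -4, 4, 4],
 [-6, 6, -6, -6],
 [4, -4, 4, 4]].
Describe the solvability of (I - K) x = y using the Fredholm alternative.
(I - K) is invertible (det(I - K) = 5 ≠ 0), so for every y in C^4 the equation (I - K) x = y has a unique solution.

K has rank 1, so it is an outer product K = u v^T: every row of K is a multiple of one row vector. Reading off the entries, u = (-1, -2, 3, -2) and v = (-2, 2, -2, -2) (row i of K equals u_i·v^T). A rank-one matrix u v^T satisfies K u = u (v·u) and kills the (3)-dimensional subspace v^⊥, so its characteristic polynomial is lambda^3 (lambda - v·u) with v·u = tr K = -4. Hence the eigenvalues of I - K are 1 (multiplicity 3) and 1 - (-4) = 5, so det(I - K) = 5. (Direct check: I - K =
[[-1, 2, -2, -2],
 [-4, 5, -4, -4],
 [6, -6, 7, 6],
 [-4, 4, -4, -3]]
has determinant 5.) The finite-dimensional Fredholm alternative says: either (I - K) is invertible, or ker(I - K) ≠ {0} and then range(I - K) = ker((I - K)^*)^⊥, with dim ker(I - K) = dim ker((I - K)^*). Since det(I - K) ≠ 0, 1 is not an eigenvalue of K and ker(I - K) = {0}, so we are in the first case: for every y there is a unique x = (I - K)^(-1) y. Explicitly, by the Sherman–Morrison formula, (I - u v^T)^(-1) = I + u v^T/(1 - v·u), i.e. (I - K)^(-1) = I + K/(5).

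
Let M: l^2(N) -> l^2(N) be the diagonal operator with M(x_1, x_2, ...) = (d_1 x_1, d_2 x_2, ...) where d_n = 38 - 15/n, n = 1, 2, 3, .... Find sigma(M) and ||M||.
sigma(M) = {38 - 15/n : n ≥ 1} ∪ {38}; ||M|| = 38

A bounded diagonal operator on l^2 with diagonal entries d_n has spectrum equal to the closure of {d_n : n ≥ 1}: every d_n is an eigenvalue (with eigenvector e_n), so {d_n} ⊂ sigma(M); the spectrum is closed, so its closure is too; and for lambda not in the closure, (M - lambda I) has bounded inverse (the diagonal entries 1/(d_n - lambda) are bounded). For our sequence d_n = 38 - 15/n, n = 1, 2, 3, ...:
  - {d_n} = {38 - 15/n : n ≥ 1}; the only limit point is 38
  - closure = {38 - 15/n : n ≥ 1} ∪ {38}
For the norm: a diagonal operator has ||M|| = sup_n |d_n|. Here d_n = 38 - 15/n increases monotonically from d_1 = 23 toward 38, with all terms in [23, 38); so sup_n |d_n| = 38 (the supremum is the limit, not attained). So ||M|| = 38.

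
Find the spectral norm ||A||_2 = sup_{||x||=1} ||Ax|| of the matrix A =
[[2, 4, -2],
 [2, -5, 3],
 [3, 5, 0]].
||A||_2 ≈ 8.7643 (= sqrt(largest eigenvalue of A^T A))

||A||_2 = sigma_max(A) = sqrt(lambda_max(A^T A)). Form the symmetric matrix M = A^T A =
[[17, 13, 2],
 [13, 66, -23],
 [2, -23, 13]].
Its characteristic polynomial (trace, sum of principal 2x2 minors, determinant of M give the coefficients) is
  p(λ) = det(λ I - M) = λ^3 - 96λ^2 + 1499λ - 1936.
No integer candidate from the rational root theorem (±divisors of 1936) is a root, so the roots are irrational. The cubic discriminant is Δ = 5297515636 > 0, so there are three distinct real roots. p(1) = -532 and p(2) = 686 have opposite signs, so a root lies in (1, 2); Newton's method refines it to λ ≈ 1.4185. p(17) = 716 and p(18) = -226 have opposite signs, so a root lies in (17, 18); Newton's method refines it to λ ≈ 17.7683. p(76) = -3532 and p(77) = 836 have opposite signs, so a root lies in (76, 77); Newton's method refines it to λ ≈ 76.8133. Check (Vieta): the three roots sum to 96, matching tr M = 96.
So the eigenvalues of A^T A are ≈ 1.4185, 17.7683, 76.8133 (all ≥ 0, as they must be for A^T A). The largest is λ_max ≈ 76.8133, hence ||A||_2 = sqrt(λ_max) ≈ 8.7643.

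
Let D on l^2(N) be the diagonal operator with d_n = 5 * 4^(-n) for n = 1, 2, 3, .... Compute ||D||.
||D|| = 5/4 (attained at n = 1)

For D diagonal, ||D|| = sup_n |d_n|. The sequence d_n = 5 * 4^(-n) is positive and strictly decreasing (ratio 4^(-1) < 1), so the supremum is d_1 = 5/4. Hence ||D|| = 5/4.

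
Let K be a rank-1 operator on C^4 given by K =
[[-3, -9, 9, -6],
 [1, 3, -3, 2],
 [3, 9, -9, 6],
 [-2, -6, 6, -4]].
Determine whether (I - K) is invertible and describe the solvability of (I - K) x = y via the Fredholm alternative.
(I - K) is invertible (det(I - K) = 14 ≠ 0), so for every y in C^4 the equation (I - K) x = y has a unique solution.

K has rank 1, so it is an outer product K = u v^T: every row of K is a multiple of one row vector. Reading off the entries, u = (-3, 1, 3, -2) and v = (1, 3, -3, 2) (row i of K equals u_i·v^T). A rank-one matrix u v^T satisfies K u = u (v·u) and kills the (3)-dimensional subspace v^⊥, so its characteristic polynomial is lambda^3 (lambda - v·u) with v·u = tr K = -13. Hence the eigenvalues of I - K are 1 (multiplicity 3) and 1 - (-13) = 14, so det(I - K) = 14. (Direct check: I - K =
[[4, 9, -9, 6],
 [-1, -2, 3, -2],
 [-3, -9, 10, -6],
 [2, 6, -6, 5]]
has determinant 14.) The finite-dimensional Fredholm alternative says: either (I - K) is invertible, or ker(I - K) ≠ {0} and then range(I - K) = ker((I - K)^*)^⊥, with dim ker(I - K) = dim ker((I - K)^*). Since det(I - K) ≠ 0, 1 is not an eigenvalue of K and ker(I - K) = {0}, so we are in the first case: for every y there is a unique x = (I - K)^(-1) y. Explicitly, by the Sherman–Morrison formula, (I - u v^T)^(-1) = I + u v^T/(1 - v·u), i.e. (I - K)^(-1) = I + K/(14).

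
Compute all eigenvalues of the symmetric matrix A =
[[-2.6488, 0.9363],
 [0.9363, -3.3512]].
sigma(A) ≈ {-4, -2}

A is real symmetric, so its spectrum consists of real eigenvalues. Expanding the characteristic polynomial of the displayed matrix gives
  det(λ I - A) = p(λ) = λ^2 + (6)λ + (8).
Solving p(λ) = 0 yields eigenvalues ≈ -4, -2. (A is shown rounded to 4 decimals, so these recover the underlying integer eigenvalues to within that precision.)
Verification: the trace of A = -6 equals the sum of eigenvalues -6, and det(A) ≈ 8.0000 matches the eigenvalue product 8.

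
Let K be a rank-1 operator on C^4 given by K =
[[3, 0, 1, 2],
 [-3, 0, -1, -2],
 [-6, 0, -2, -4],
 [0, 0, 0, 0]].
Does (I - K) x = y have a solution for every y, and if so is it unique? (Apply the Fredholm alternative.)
(I - K) is singular (det(I - K) = 0, i.e. 1 ∈ sigma(K)). (I - K) x = y is solvable iff y ⊥ ker((I - K)^*) = span{(3, 0, 1, 2)}, i.e. iff 3y_1 + y_3 + 2y_4 = 0. When solvable, the solutions are x = y + c·(1, -1, -2, 0), c arbitrary (ker(I - K) = span{(1, -1, -2, 0)}, dimension 1).

K has rank 1, so it is an outer product K = u v^T: every row of K is a multiple of one row vector. Reading off the entries, u = (1, -1, -2, 0) and v = (3, 0, 1, 2) (row i of K equals u_i·v^T). A rank-one matrix u v^T satisfies K u = u (v·u) and kills the (3)-dimensional subspace v^⊥, so its characteristic polynomial is lambda^3 (lambda - v·u) with v·u = tr K = 1. Hence the eigenvalues of I - K are 1 (multiplicity 3) and 1 - (1) = 0, so det(I - K) = 0. (Direct check: I - K =
[[-2, 0, -1, -2],
 [3, 1, 1, 2],
 [6, 0, 3, 4],
 [0, 0, 0, 1]]
has determinant 0.) So 1 is an eigenvalue of K and (I - K) is not invertible. The finite-dimensional Fredholm alternative says: either (I - K) is invertible, or ker(I - K) ≠ {0} and then range(I - K) = ker((I - K)^*)^⊥, with dim ker(I - K) = dim ker((I - K)^*). We are in the second case, so we need both kernels. Kernel of I - K: (I - K) u = u - u (v·u) = u - u = 0, so ker(I - K) = span{u} = span{(1, -1, -2, 0)} (it is exactly 1-dimensional because rank(I - K) = 3). Kernel of the adjoint: K is real, so (I - K)^* = I - K^T = I - v u^T, and (I - v u^T) v = v - v (u·v) = 0; hence ker((I - K)^*) = span{v} = span{(3, 0, 1, 2)}. Therefore (I - K) x = y is solvable iff <y, v> = 0, i.e. iff 3y_1 + y_3 + 2y_4 = 0. When this holds, K y = u (v·y) = 0, so (I - K) y = y and x = y is a particular solution; the full solution set is the line x = y + c·u = y + c·(1, -1, -2, 0), c ∈ C.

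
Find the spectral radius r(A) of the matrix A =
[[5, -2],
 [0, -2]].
r(A) = 5

The eigenvalues of A are the roots of its characteristic polynomial. With M = A (coefficients from the trace and determinant):
  p(λ) = det(λ I - M) = λ^2 - 3λ - 10.
For λ^2 - 3λ - 10 the discriminant is 49. It is a perfect square (7^2), so the roots are rational: λ = (3 ± 7)/2 = 5, -2.
Thus the eigenvalues (to 4 decimals) are 5 (modulus 5); -2 (modulus 2). The spectral radius is the largest modulus: r(A) = 5. (Cross-check: r(A) ≤ ||A||_2 ≈ 5.4428; equality holds whenever A is normal, though it can also hold for some non-normal A.)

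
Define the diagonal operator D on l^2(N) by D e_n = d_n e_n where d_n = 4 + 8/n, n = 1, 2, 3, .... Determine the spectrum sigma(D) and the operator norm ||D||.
sigma(D) = {4 + 8/n : n ≥ 1} ∪ {4}; ||D|| = 12

A bounded diagonal operator on l^2 with diagonal entries d_n has spectrum equal to the closure of {d_n : n ≥ 1}: every d_n is an eigenvalue (with eigenvector e_n), so {d_n} ⊂ sigma(D); the spectrum is closed, so its closure is too; and for lambda not in the closure, (D - lambda I) has bounded inverse (the diagonal entries 1/(d_n - lambda) are bounded). For our sequence d_n = 4 + 8/n, n = 1, 2, 3, ...:
  - {d_n} = {4 + 8/n : n ≥ 1}; the only limit point is 4
  - closure = {4 + 8/n : n ≥ 1} ∪ {4}
For the norm: a diagonal operator has ||D|| = sup_n |d_n|. Here d_n = 4 + 8/n is positive and decreasing, so sup_n |d_n| = d_1 = 4 + 8 = 12. So ||D|| = 12.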